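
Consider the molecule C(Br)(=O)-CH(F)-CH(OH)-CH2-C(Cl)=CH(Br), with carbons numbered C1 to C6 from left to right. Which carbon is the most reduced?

Bonds to more-electronegative neighbours contribute +1 each, bonds to H or metals contribute −1 each, and C–C bonds contribute 0. Tallying each carbon:
C1: 1C, 2O, 1Br → 0 + 2 + 1 = +3
C2: 2C, 1H, 1F → 0 − 1 + 1 = 0
C3: 2C, 1H, 1O → 0 − 1 + 1 = 0
C4: 2C, 2H → 0 − 2 = -2
C5: 3C, 1Cl → 0 + 1 = +1
C6: 2C, 1H, 1Br → 0 − 1 + 1 = 0
The most reduced carbon is C4 at -2.

C4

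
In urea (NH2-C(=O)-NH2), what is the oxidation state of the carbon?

Bonds to more-electronegative neighbours contribute +1 each, bonds to H or metals contribute −1 each, and C–C bonds contribute 0.
The carbon has one bond to N (+1), a double bond to O (2×+1 = +2), one bond to N (+1).
Oxidation state = +1 + 2 + 1 = +4.

+4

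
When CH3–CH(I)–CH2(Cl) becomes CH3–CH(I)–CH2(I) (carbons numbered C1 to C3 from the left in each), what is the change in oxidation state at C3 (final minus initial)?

Before: C3 has 1 bond to C, 2 bonds to H, 1 bond to Cl → oxidation state -1.
After: C3 has 1 bond to C, 2 bonds to H, 1 bond to I → oxidation state -1.
Δ = -1 − (-1) = 0, so no net redox change at C3.

0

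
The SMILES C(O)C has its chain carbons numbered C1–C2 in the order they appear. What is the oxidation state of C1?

C1 has one bond to C (0), one bond to H (-1), one bond to H (-1), one bond to O (+1).
Oxidation state = 0 − 1 − 1 + 1 = -1.

-1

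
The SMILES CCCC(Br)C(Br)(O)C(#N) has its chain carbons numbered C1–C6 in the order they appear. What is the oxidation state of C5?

+2

Bonds to more-electronegative neighbours contribute +1 each, bonds to H or metals contribute −1 each, and C–C bonds contribute 0.
C5 has one bond to C (0), one bond to C (0), one bond to Br (+1), one bond to O (+1).
Oxidation state = 0 + 0 + 1 + 1 = +2.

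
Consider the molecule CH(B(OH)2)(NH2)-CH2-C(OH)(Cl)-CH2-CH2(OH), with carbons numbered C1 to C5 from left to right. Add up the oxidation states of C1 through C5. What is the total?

-4

Count +1 for every bond to an atom more electronegative than carbon and −1 for every bond to one less electronegative; C–C bonds are 0. Tallying each carbon:
C1: 1C, 1H, 1N, 1B → 0 − 1 + 1 − 1 = -1
C2: 2C, 2H → 0 − 2 = -2
C3: 2C, 1O, 1Cl → 0 + 1 + 1 = +2
C4: 2C, 2H → 0 − 2 = -2
C5: 1C, 2H, 1O → 0 − 2 + 1 = -1
Sum = -1 − 2 + 2 − 2 − 1 = -4.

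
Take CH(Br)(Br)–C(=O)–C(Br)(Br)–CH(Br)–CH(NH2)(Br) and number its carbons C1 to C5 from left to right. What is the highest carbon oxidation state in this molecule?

Each bond to a more electronegative atom (O, N, halogen) counts +1, each bond to a less electronegative atom (H, metal, B, Si) counts −1, and each C–C bond counts 0. Tallying each carbon:
C1: 1C, 1H, 2Br → 0 − 1 + 2 = +1
C2: 2C, 2O → 0 + 2 = +2
C3: 2C, 2Br → 0 + 2 = +2
C4: 2C, 1H, 1Br → 0 − 1 + 1 = 0
C5: 1C, 1H, 1N, 1Br → 0 − 1 + 1 + 1 = +1
The highest value is +2.

+2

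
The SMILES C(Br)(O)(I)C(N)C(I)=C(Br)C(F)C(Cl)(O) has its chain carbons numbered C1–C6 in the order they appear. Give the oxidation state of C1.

Assign +1 per bond to O/N/halogen, −1 per bond to H or an electropositive element, and 0 per bond to carbon.
C1 has one bond to C (0), one bond to Br (+1), one bond to O (+1), one bond to I (+1).
Oxidation state = 0 + 1 + 1 + 1 = +3.

+3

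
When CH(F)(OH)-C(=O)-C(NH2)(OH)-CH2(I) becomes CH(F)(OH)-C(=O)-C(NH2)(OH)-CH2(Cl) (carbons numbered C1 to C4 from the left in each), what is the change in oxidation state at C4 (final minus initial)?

Before: C4 has 1 bond to C, 2 bonds to H, 1 bond to I → oxidation state -1.
After: C4 has 1 bond to C, 2 bonds to H, 1 bond to Cl → oxidation state -1.
Δ = -1 − (-1) = 0, so no net redox change at C4.

0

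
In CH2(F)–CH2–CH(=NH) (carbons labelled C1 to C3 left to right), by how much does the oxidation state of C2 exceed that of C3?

C2: 2C, 2H → 0 − 2 = -2
C3: 1C, 1H, 2N → 0 − 1 + 2 = +1
Difference: -2 − (+1) = -3.

-3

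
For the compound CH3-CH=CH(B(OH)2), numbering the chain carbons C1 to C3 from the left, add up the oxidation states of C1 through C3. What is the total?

Bonds to more-electronegative neighbours contribute +1 each, bonds to H or metals contribute −1 each, and C–C bonds contribute 0. Tallying each carbon:
C1: 1C, 3H → 0 − 3 = -3
C2: 3C, 1H → 0 − 1 = -1
C3: 2C, 1H, 1B → 0 − 1 − 1 = -2
Sum = -3 − 1 − 2 = -6.

-6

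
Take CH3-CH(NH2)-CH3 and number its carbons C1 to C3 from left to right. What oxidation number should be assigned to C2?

0

Assign +1 per bond to O/N/halogen, −1 per bond to H or an electropositive element, and 0 per bond to carbon.
C2 has one bond to C (0), one bond to C (0), one bond to N (+1), one bond to H (-1).
Oxidation state = 0 + 0 + 1 − 1 = 0.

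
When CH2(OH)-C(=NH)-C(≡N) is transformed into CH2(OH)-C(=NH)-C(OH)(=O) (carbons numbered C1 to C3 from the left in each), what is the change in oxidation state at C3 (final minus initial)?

0

Before: C3 has 1 bond to C, 3 bonds to N → oxidation state +3.
After: C3 has 1 bond to C, 3 bonds to O → oxidation state +3.
Δ = +3 − (+3) = 0, so no net redox change at C3.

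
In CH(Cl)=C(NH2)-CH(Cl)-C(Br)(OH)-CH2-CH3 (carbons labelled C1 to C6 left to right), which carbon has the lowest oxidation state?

Each bond to a more electronegative atom (O, N, halogen) counts +1, each bond to a less electronegative atom (H, metal, B, Si) counts −1, and each C–C bond counts 0. Tallying each carbon:
C1: 2C, 1H, 1Cl → 0 − 1 + 1 = 0
C2: 3C, 1N → 0 + 1 = +1
C3: 2C, 1H, 1Cl → 0 − 1 + 1 = 0
C4: 2C, 1O, 1Br → 0 + 1 + 1 = +2
C5: 2C, 2H → 0 − 2 = -2
C6: 1C, 3H → 0 − 3 = -3
The most reduced carbon is C6 at -3.

C6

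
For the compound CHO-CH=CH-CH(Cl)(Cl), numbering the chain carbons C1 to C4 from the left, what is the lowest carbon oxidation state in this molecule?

-1

Tallying each carbon's bonds:
C1: 1C, 1H, 2O → 0 − 1 + 2 = +1
C2: 3C, 1H → 0 − 1 = -1
C3: 3C, 1H → 0 − 1 = -1
C4: 1C, 1H, 2Cl → 0 − 1 + 2 = +1
The lowest value is -1.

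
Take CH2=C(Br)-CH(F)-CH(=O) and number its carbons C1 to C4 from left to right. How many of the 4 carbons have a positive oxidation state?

2

Bonds to more-electronegative neighbours contribute +1 each, bonds to H or metals contribute −1 each, and C–C bonds contribute 0. Tallying each carbon:
C1: 2C, 2H → 0 − 2 = -2
C2: 3C, 1Br → 0 + 1 = +1
C3: 2C, 1H, 1F → 0 − 1 + 1 = 0
C4: 1C, 1H, 2O → 0 − 1 + 2 = +1
2 carbons (C2, C4) meet the condition.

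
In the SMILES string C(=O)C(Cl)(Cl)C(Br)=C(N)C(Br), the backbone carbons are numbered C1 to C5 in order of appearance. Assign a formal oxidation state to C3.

C3 has one bond to C (0), a double bond to C (2×0 = 0), one bond to Br (+1).
Oxidation state = 0 + 0 + 1 = +1.

+1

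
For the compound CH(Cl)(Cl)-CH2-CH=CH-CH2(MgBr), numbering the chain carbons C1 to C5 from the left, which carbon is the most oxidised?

C1

Assign +1 per bond to O/N/halogen, −1 per bond to H or an electropositive element, and 0 per bond to carbon. Tallying each carbon:
C1: 1C, 1H, 2Cl → 0 − 1 + 2 = +1
C2: 2C, 2H → 0 − 2 = -2
C3: 3C, 1H → 0 − 1 = -1
C4: 3C, 1H → 0 − 1 = -1
C5: 1C, 2H, 1Mg → 0 − 2 − 1 = -3
The most oxidised carbon is C1 at +1.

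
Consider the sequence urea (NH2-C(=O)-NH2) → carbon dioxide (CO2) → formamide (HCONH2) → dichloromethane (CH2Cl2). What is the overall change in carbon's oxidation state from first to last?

Carbon oxidation states along the series — urea: +4, carbon dioxide: +4, formamide: +2, dichloromethane: 0.
Net change = 0 − (+4) = -4.

-4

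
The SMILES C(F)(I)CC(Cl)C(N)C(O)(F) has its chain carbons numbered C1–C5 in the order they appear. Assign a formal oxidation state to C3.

0

C3 has one bond to C (0), one bond to C (0), one bond to Cl (+1), one bond to H (-1).
Oxidation state = 0 + 0 + 1 − 1 = 0.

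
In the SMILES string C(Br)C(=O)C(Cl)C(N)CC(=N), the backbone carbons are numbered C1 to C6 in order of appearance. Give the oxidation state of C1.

-1

Count +1 for every bond to an atom more electronegative than carbon and −1 for every bond to one less electronegative; C–C bonds are 0.
C1 has one bond to C (0), one bond to Br (+1), one bond to H (-1), one bond to H (-1).
Oxidation state = 0 + 1 − 1 − 1 = -1.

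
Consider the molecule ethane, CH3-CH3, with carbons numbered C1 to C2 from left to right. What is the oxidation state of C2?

Count +1 for every bond to an atom more electronegative than carbon and −1 for every bond to one less electronegative; C–C bonds are 0.
C2 has one bond to H (-1), one bond to H (-1), one bond to H (-1), one bond to C (0).
Oxidation state = -1 − 1 − 1 + 0 = -3.

-3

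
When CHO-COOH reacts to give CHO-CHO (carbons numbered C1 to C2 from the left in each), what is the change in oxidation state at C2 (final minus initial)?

Before: C2 has 1 bond to C, 3 bonds to O → oxidation state +3.
After: C2 has 1 bond to C, 1 bond to H, 2 bonds to O → oxidation state +1.
Δ = +1 − (+3) = -2, so this is a reduction at C2.

-2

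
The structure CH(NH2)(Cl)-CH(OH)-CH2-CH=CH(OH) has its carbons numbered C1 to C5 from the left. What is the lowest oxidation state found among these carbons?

-2

Tallying each carbon's bonds:
C1: 1C, 1H, 1N, 1Cl → 0 − 1 + 1 + 1 = +1
C2: 2C, 1H, 1O → 0 − 1 + 1 = 0
C3: 2C, 2H → 0 − 2 = -2
C4: 3C, 1H → 0 − 1 = -1
C5: 2C, 1H, 1O → 0 − 1 + 1 = 0
The lowest value is -2.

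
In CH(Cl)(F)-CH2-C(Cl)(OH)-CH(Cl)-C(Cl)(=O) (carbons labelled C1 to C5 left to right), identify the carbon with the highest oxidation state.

C5

Tallying each carbon's bonds:
C1: 1C, 1H, 1F, 1Cl → 0 − 1 + 1 + 1 = +1
C2: 2C, 2H → 0 − 2 = -2
C3: 2C, 1O, 1Cl → 0 + 1 + 1 = +2
C4: 2C, 1H, 1Cl → 0 − 1 + 1 = 0
C5: 1C, 2O, 1Cl → 0 + 2 + 1 = +3
The most oxidised carbon is C5 at +3.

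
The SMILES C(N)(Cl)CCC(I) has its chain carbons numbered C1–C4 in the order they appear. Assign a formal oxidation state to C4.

C4 has one bond to C (0), one bond to H (-1), one bond to I (+1), one bond to H (-1).
Oxidation state = 0 − 1 + 1 − 1 = -1.

-1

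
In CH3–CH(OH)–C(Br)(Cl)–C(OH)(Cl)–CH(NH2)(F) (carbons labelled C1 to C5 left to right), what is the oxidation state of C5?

Bonds to more-electronegative neighbours contribute +1 each, bonds to H or metals contribute −1 each, and C–C bonds contribute 0.
C5 has one bond to C (0), one bond to H (-1), one bond to N (+1), one bond to F (+1).
Oxidation state = 0 − 1 + 1 + 1 = +1.

+1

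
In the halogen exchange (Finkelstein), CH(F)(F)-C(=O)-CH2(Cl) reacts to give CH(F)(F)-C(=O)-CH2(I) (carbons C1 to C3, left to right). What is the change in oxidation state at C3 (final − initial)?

Before: C3 has 1 bond to C, 2 bonds to H, 1 bond to Cl → oxidation state -1.
After: C3 has 1 bond to C, 2 bonds to H, 1 bond to I → oxidation state -1.
Δ = -1 − (-1) = 0, so no net redox change at C3.

0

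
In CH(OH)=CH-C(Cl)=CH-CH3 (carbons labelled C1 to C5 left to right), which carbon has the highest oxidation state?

Count +1 for every bond to an atom more electronegative than carbon and −1 for every bond to one less electronegative; C–C bonds are 0. Tallying each carbon:
C1: 2C, 1H, 1O → 0 − 1 + 1 = 0
C2: 3C, 1H → 0 − 1 = -1
C3: 3C, 1Cl → 0 + 1 = +1
C4: 3C, 1H → 0 − 1 = -1
C5: 1C, 3H → 0 − 3 = -3
The most oxidised carbon is C3 at +1.

C3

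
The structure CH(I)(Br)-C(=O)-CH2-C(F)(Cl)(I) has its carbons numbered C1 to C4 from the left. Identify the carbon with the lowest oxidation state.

Tallying each carbon's bonds:
C1: 1C, 1H, 1Br, 1I → 0 − 1 + 1 + 1 = +1
C2: 2C, 2O → 0 + 2 = +2
C3: 2C, 2H → 0 − 2 = -2
C4: 1C, 1F, 1Cl, 1I → 0 + 1 + 1 + 1 = +3
The most reduced carbon is C3 at -2.

C3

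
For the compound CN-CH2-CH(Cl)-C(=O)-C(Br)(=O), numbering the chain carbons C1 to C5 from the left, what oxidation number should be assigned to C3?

0

Count +1 for every bond to an atom more electronegative than carbon and −1 for every bond to one less electronegative; C–C bonds are 0.
C3 has one bond to C (0), one bond to C (0), one bond to H (-1), one bond to Cl (+1).
Oxidation state = 0 + 0 − 1 + 1 = 0.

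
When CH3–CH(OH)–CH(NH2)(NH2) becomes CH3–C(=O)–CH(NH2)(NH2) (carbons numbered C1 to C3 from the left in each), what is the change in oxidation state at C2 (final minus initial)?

Before: C2 has 2 bonds to C, 1 bond to H, 1 bond to O → oxidation state 0.
After: C2 has 2 bonds to C, 2 bonds to O → oxidation state +2.
Δ = +2 − (0) = +2, so this is an oxidation at C2.

+2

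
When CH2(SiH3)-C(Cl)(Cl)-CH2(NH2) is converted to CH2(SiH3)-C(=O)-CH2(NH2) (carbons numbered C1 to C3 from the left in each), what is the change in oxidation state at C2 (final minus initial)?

0

Before: C2 has 2 bonds to C, 2 bonds to Cl → oxidation state +2.
After: C2 has 2 bonds to C, 2 bonds to O → oxidation state +2.
Δ = +2 − (+2) = 0, so no net redox change at C2.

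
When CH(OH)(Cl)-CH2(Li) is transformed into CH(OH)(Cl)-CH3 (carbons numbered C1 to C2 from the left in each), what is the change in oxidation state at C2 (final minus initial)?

0

Before: C2 has 1 bond to C, 2 bonds to H, 1 bond to Li → oxidation state -3.
After: C2 has 1 bond to C, 3 bonds to H → oxidation state -3.
Δ = -3 − (-3) = 0, so no net redox change at C2.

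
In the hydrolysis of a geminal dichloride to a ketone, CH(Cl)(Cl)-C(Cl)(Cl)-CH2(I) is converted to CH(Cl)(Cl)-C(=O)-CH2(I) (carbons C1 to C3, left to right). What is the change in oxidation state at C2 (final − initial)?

0

Before: C2 has 2 bonds to C, 2 bonds to Cl → oxidation state +2.
After: C2 has 2 bonds to C, 2 bonds to O → oxidation state +2.
Δ = +2 − (+2) = 0, so no net redox change at C2.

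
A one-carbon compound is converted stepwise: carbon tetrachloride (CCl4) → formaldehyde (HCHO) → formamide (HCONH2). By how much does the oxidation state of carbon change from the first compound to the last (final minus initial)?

Carbon oxidation states along the series — carbon tetrachloride: +4, formaldehyde: 0, formamide: +2.
Net change = +2 − (+4) = -2.

-2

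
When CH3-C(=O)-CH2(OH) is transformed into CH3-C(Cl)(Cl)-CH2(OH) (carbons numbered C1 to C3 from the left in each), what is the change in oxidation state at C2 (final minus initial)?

Before: C2 has 2 bonds to C, 2 bonds to O → oxidation state +2.
After: C2 has 2 bonds to C, 2 bonds to Cl → oxidation state +2.
Δ = +2 − (+2) = 0, so no net redox change at C2.

0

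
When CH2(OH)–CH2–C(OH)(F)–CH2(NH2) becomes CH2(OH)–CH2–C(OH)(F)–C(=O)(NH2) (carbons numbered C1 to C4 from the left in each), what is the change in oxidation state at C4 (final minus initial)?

Before: C4 has 1 bond to C, 2 bonds to H, 1 bond to N → oxidation state -1.
After: C4 has 1 bond to C, 2 bonds to O, 1 bond to N → oxidation state +3.
Δ = +3 − (-1) = +4, so this is an oxidation at C4.

+4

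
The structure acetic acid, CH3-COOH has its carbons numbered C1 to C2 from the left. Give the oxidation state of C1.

-3

C1 has one bond to H (-1), one bond to H (-1), one bond to H (-1), one bond to C (0).
Oxidation state = -1 − 1 − 1 + 0 = -3.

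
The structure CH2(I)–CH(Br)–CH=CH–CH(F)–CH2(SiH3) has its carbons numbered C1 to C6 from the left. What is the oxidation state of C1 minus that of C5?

-1

C1: 1C, 2H, 1I → 0 − 2 + 1 = -1
C5: 2C, 1H, 1F → 0 − 1 + 1 = 0
Difference: -1 − (0) = -1.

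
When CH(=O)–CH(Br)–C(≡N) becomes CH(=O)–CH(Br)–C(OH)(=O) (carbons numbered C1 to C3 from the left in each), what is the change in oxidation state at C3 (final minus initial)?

0

Before: C3 has 1 bond to C, 3 bonds to N → oxidation state +3.
After: C3 has 1 bond to C, 3 bonds to O → oxidation state +3.
Δ = +3 − (+3) = 0, so no net redox change at C3.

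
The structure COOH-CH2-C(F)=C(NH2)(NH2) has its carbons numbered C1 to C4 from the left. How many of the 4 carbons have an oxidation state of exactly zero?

Tallying each carbon's bonds:
C1: 1C, 3O → 0 + 3 = +3
C2: 2C, 2H → 0 − 2 = -2
C3: 3C, 1F → 0 + 1 = +1
C4: 2C, 2N → 0 + 2 = +2
0 carbons meet the condition.

0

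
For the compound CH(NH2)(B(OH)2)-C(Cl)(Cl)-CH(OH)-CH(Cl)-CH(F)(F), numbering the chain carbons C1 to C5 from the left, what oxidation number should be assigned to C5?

+1

C5 has one bond to C (0), one bond to F (+1), one bond to H (-1), one bond to F (+1).
Oxidation state = 0 + 1 − 1 + 1 = +1.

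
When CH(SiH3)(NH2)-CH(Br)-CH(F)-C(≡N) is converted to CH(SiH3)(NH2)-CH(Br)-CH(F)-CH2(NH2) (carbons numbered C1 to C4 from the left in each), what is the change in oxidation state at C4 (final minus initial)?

-4

Before: C4 has 1 bond to C, 3 bonds to N → oxidation state +3.
After: C4 has 1 bond to C, 2 bonds to H, 1 bond to N → oxidation state -1.
Δ = -1 − (+3) = -4, so this is a reduction at C4.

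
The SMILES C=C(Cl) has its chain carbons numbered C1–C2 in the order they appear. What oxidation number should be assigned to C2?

0

C2 has a double bond to C (2×0 = 0), one bond to H (-1), one bond to Cl (+1).
Oxidation state = 0 − 1 + 1 = 0.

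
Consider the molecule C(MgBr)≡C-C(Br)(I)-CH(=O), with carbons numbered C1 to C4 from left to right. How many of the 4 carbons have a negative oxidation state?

Tallying each carbon's bonds:
C1: 3C, 1Mg → 0 − 1 = -1
C2: 4C → 0 = 0
C3: 2C, 1Br, 1I → 0 + 1 + 1 = +2
C4: 1C, 1H, 2O → 0 − 1 + 2 = +1
1 carbon (C1) meets the condition.

1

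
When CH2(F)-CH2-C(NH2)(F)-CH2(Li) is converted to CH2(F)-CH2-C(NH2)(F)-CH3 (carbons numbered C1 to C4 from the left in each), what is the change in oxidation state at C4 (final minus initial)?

Before: C4 has 1 bond to C, 2 bonds to H, 1 bond to Li → oxidation state -3.
After: C4 has 1 bond to C, 3 bonds to H → oxidation state -3.
Δ = -3 − (-3) = 0, so no net redox change at C4.

0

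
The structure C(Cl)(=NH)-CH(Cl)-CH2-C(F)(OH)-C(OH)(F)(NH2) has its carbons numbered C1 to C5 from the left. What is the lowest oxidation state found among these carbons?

-2

Assign +1 per bond to O/N/halogen, −1 per bond to H or an electropositive element, and 0 per bond to carbon. Tallying each carbon:
C1: 1C, 2N, 1Cl → 0 + 2 + 1 = +3
C2: 2C, 1H, 1Cl → 0 − 1 + 1 = 0
C3: 2C, 2H → 0 − 2 = -2
C4: 2C, 1O, 1F → 0 + 1 + 1 = +2
C5: 1C, 1O, 1N, 1F → 0 + 1 + 1 + 1 = +3
The lowest value is -2.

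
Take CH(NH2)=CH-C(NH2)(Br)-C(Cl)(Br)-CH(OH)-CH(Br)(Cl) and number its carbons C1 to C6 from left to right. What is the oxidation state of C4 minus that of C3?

0

C4: 2C, 1Cl, 1Br → 0 + 1 + 1 = +2
C3: 2C, 1N, 1Br → 0 + 1 + 1 = +2
Difference: +2 − (+2) = 0.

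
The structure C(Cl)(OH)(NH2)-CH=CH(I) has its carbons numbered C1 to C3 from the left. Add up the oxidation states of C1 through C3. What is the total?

+2

Each bond to a more electronegative atom (O, N, halogen) counts +1, each bond to a less electronegative atom (H, metal, B, Si) counts −1, and each C–C bond counts 0. Tallying each carbon:
C1: 1C, 1O, 1N, 1Cl → 0 + 1 + 1 + 1 = +3
C2: 3C, 1H → 0 − 1 = -1
C3: 2C, 1H, 1I → 0 − 1 + 1 = 0
Sum = +3 − 1 + 0 = +2.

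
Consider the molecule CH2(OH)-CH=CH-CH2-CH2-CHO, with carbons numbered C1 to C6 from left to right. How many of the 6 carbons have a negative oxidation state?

Assign +1 per bond to O/N/halogen, −1 per bond to H or an electropositive element, and 0 per bond to carbon. Tallying each carbon:
C1: 1C, 2H, 1O → 0 − 2 + 1 = -1
C2: 3C, 1H → 0 − 1 = -1
C3: 3C, 1H → 0 − 1 = -1
C4: 2C, 2H → 0 − 2 = -2
C5: 2C, 2H → 0 − 2 = -2
C6: 1C, 1H, 2O → 0 − 1 + 2 = +1
5 carbons (C1, C2, C3, C4, C5) meet the condition.

5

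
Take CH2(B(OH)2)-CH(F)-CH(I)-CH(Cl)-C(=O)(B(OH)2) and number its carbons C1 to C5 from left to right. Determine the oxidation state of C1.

Bonds to more-electronegative neighbours contribute +1 each, bonds to H or metals contribute −1 each, and C–C bonds contribute 0.
C1 has one bond to C (0), one bond to B (-1), one bond to H (-1), one bond to H (-1).
Oxidation state = 0 − 1 − 1 − 1 = -3.

-3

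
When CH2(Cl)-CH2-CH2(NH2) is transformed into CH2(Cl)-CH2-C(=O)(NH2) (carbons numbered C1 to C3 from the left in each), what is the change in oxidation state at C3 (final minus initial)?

Before: C3 has 1 bond to C, 2 bonds to H, 1 bond to N → oxidation state -1.
After: C3 has 1 bond to C, 2 bonds to O, 1 bond to N → oxidation state +3.
Δ = +3 − (-1) = +4, so this is an oxidation at C3.

+4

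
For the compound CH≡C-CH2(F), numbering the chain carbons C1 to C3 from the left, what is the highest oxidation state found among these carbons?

Count +1 for every bond to an atom more electronegative than carbon and −1 for every bond to one less electronegative; C–C bonds are 0. Tallying each carbon:
C1: 3C, 1H → 0 − 1 = -1
C2: 4C → 0 = 0
C3: 1C, 2H, 1F → 0 − 2 + 1 = -1
The highest value is 0.

0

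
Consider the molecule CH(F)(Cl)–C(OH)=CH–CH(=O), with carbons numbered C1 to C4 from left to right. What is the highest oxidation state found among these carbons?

+1

Each bond to a more electronegative atom (O, N, halogen) counts +1, each bond to a less electronegative atom (H, metal, B, Si) counts −1, and each C–C bond counts 0. Tallying each carbon:
C1: 1C, 1H, 1F, 1Cl → 0 − 1 + 1 + 1 = +1
C2: 3C, 1O → 0 + 1 = +1
C3: 3C, 1H → 0 − 1 = -1
C4: 1C, 1H, 2O → 0 − 1 + 2 = +1
The highest value is +1.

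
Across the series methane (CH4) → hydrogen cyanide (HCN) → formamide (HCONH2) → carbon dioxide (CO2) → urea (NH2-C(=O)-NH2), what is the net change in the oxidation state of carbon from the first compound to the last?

Carbon oxidation states along the series — methane: -4, hydrogen cyanide: +2, formamide: +2, carbon dioxide: +4, urea: +4.
Net change = +4 − (-4) = +8.

+8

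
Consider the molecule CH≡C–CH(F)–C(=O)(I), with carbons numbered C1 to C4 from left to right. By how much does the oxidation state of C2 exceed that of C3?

C2: 4C → 0 = 0
C3: 2C, 1H, 1F → 0 − 1 + 1 = 0
Difference: 0 − (0) = 0.

0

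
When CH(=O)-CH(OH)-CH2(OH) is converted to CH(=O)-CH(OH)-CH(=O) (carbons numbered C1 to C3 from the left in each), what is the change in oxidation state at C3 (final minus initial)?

Before: C3 has 1 bond to C, 2 bonds to H, 1 bond to O → oxidation state -1.
After: C3 has 1 bond to C, 1 bond to H, 2 bonds to O → oxidation state +1.
Δ = +1 − (-1) = +2, so this is an oxidation at C3.

+2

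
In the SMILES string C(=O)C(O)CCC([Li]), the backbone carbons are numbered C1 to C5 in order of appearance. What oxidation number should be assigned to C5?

C5 has one bond to C (0), one bond to Li (-1), one bond to H (-1), one bond to H (-1).
Oxidation state = 0 − 1 − 1 − 1 = -3.

-3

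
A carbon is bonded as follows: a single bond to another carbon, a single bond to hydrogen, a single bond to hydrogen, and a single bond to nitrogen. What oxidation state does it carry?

-1

Each bond to a more electronegative atom (O, N, halogen) counts +1, each bond to a less electronegative atom (H, metal, B, Si) counts −1, and each C–C bond counts 0.
The carbon has one bond to C (0), one bond to H (-1), one bond to H (-1), one bond to N (+1).
Oxidation state = 0 − 1 − 1 + 1 = -1.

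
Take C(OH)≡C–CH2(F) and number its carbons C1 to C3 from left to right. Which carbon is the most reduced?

Assign +1 per bond to O/N/halogen, −1 per bond to H or an electropositive element, and 0 per bond to carbon. Tallying each carbon:
C1: 3C, 1O → 0 + 1 = +1
C2: 4C → 0 = 0
C3: 1C, 2H, 1F → 0 − 2 + 1 = -1
The most reduced carbon is C3 at -1.

C3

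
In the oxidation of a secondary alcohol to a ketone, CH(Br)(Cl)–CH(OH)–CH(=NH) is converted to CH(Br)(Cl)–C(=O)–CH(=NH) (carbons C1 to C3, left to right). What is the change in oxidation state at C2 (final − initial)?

+2

Before: C2 has 2 bonds to C, 1 bond to H, 1 bond to O → oxidation state 0.
After: C2 has 2 bonds to C, 2 bonds to O → oxidation state +2.
Δ = +2 − (0) = +2, so this is an oxidation at C2.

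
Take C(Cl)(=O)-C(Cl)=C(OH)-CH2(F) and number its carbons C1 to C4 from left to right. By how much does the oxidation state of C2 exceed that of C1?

-2

C2: 3C, 1Cl → 0 + 1 = +1
C1: 1C, 2O, 1Cl → 0 + 2 + 1 = +3
Difference: +1 − (+3) = -2.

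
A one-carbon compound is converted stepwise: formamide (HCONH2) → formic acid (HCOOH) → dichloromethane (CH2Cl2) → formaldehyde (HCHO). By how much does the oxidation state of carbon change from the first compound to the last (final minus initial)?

-2

Carbon oxidation states along the series — formamide: +2, formic acid: +2, dichloromethane: 0, formaldehyde: 0.
Net change = 0 − (+2) = -2.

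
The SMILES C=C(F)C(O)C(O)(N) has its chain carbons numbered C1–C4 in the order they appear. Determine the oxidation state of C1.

C1 has a double bond to C (2×0 = 0), one bond to H (-1), one bond to H (-1).
Oxidation state = 0 − 1 − 1 = -2.

-2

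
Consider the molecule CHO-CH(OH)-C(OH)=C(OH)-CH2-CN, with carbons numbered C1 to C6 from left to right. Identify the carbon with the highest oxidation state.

Assign +1 per bond to O/N/halogen, −1 per bond to H or an electropositive element, and 0 per bond to carbon. Tallying each carbon:
C1: 1C, 1H, 2O → 0 − 1 + 2 = +1
C2: 2C, 1H, 1O → 0 − 1 + 1 = 0
C3: 3C, 1O → 0 + 1 = +1
C4: 3C, 1O → 0 + 1 = +1
C5: 2C, 2H → 0 − 2 = -2
C6: 1C, 3N → 0 + 3 = +3
The most oxidised carbon is C6 at +3.

C6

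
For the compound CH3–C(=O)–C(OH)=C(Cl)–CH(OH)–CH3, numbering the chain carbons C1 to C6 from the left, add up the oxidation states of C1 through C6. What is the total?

-2

Tallying each carbon's bonds:
C1: 1C, 3H → 0 − 3 = -3
C2: 2C, 2O → 0 + 2 = +2
C3: 3C, 1O → 0 + 1 = +1
C4: 3C, 1Cl → 0 + 1 = +1
C5: 2C, 1H, 1O → 0 − 1 + 1 = 0
C6: 1C, 3H → 0 − 3 = -3
Sum = -3 + 2 + 1 + 1 + 0 − 3 = -2.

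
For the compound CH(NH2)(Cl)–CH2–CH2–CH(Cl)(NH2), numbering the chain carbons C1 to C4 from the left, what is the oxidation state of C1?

+1

Bonds to more-electronegative neighbours contribute +1 each, bonds to H or metals contribute −1 each, and C–C bonds contribute 0.
C1 has one bond to C (0), one bond to N (+1), one bond to H (-1), one bond to Cl (+1).
Oxidation state = 0 + 1 − 1 + 1 = +1.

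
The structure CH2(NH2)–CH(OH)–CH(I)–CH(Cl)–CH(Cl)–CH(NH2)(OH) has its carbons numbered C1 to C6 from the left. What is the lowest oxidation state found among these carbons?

-1

Assign +1 per bond to O/N/halogen, −1 per bond to H or an electropositive element, and 0 per bond to carbon. Tallying each carbon:
C1: 1C, 2H, 1N → 0 − 2 + 1 = -1
C2: 2C, 1H, 1O → 0 − 1 + 1 = 0
C3: 2C, 1H, 1I → 0 − 1 + 1 = 0
C4: 2C, 1H, 1Cl → 0 − 1 + 1 = 0
C5: 2C, 1H, 1Cl → 0 − 1 + 1 = 0
C6: 1C, 1H, 1O, 1N → 0 − 1 + 1 + 1 = +1
The lowest value is -1.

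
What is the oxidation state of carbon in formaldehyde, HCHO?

Bonds to more-electronegative neighbours contribute +1 each, bonds to H or metals contribute −1 each, and C–C bonds contribute 0.
The carbon has one bond to H (-1), one bond to H (-1), a double bond to O (2×+1 = +2).
Oxidation state = -1 − 1 + 2 = 0.

0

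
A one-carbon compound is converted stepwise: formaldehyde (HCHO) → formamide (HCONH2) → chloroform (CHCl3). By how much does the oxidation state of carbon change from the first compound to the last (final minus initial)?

Carbon oxidation states along the series — formaldehyde: 0, formamide: +2, chloroform: +2.
Net change = +2 − (0) = +2.

+2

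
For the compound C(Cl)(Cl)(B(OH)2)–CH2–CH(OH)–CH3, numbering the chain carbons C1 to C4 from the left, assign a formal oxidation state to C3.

0

Bonds to more-electronegative neighbours contribute +1 each, bonds to H or metals contribute −1 each, and C–C bonds contribute 0.
C3 has one bond to C (0), one bond to C (0), one bond to H (-1), one bond to O (+1).
Oxidation state = 0 + 0 − 1 + 1 = 0.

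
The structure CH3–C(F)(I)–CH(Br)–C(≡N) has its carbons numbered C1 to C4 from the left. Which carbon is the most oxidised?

Assign +1 per bond to O/N/halogen, −1 per bond to H or an electropositive element, and 0 per bond to carbon. Tallying each carbon:
C1: 1C, 3H → 0 − 3 = -3
C2: 2C, 1F, 1I → 0 + 1 + 1 = +2
C3: 2C, 1H, 1Br → 0 − 1 + 1 = 0
C4: 1C, 3N → 0 + 3 = +3
The most oxidised carbon is C4 at +3.

C4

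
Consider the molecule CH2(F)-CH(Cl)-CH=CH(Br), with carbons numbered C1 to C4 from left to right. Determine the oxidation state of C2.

0

Bonds to more-electronegative neighbours contribute +1 each, bonds to H or metals contribute −1 each, and C–C bonds contribute 0.
C2 has one bond to C (0), one bond to C (0), one bond to H (-1), one bond to Cl (+1).
Oxidation state = 0 + 0 − 1 + 1 = 0.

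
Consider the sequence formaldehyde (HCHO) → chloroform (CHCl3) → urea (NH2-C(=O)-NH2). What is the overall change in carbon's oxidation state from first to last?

+4

Carbon oxidation states along the series — formaldehyde: 0, chloroform: +2, urea: +4.
Net change = +4 − (0) = +4.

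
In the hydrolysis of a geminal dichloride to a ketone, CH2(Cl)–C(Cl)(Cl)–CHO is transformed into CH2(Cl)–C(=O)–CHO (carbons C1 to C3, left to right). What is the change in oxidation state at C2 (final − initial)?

0

Before: C2 has 2 bonds to C, 2 bonds to Cl → oxidation state +2.
After: C2 has 2 bonds to C, 2 bonds to O → oxidation state +2.
Δ = +2 − (+2) = 0, so no net redox change at C2.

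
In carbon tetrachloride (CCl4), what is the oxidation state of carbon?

Count +1 for every bond to an atom more electronegative than carbon and −1 for every bond to one less electronegative; C–C bonds are 0.
The carbon has one bond to Cl (+1), one bond to Cl (+1), one bond to Cl (+1), one bond to Cl (+1).
Oxidation state = +1 + 1 + 1 + 1 = +4.

+4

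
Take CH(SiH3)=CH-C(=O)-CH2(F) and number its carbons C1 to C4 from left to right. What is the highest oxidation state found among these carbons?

Tallying each carbon's bonds:
C1: 2C, 1H, 1Si → 0 − 1 − 1 = -2
C2: 3C, 1H → 0 − 1 = -1
C3: 2C, 2O → 0 + 2 = +2
C4: 1C, 2H, 1F → 0 − 2 + 1 = -1
The highest value is +2.

+2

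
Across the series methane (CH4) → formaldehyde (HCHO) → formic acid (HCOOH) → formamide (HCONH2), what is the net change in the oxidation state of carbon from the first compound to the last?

+6

Carbon oxidation states along the series — methane: -4, formaldehyde: 0, formic acid: +2, formamide: +2.
Net change = +2 − (-4) = +6.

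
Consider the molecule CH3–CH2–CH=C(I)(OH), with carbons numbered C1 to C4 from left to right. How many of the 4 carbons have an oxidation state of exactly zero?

0

Each bond to a more electronegative atom (O, N, halogen) counts +1, each bond to a less electronegative atom (H, metal, B, Si) counts −1, and each C–C bond counts 0. Tallying each carbon:
C1: 1C, 3H → 0 − 3 = -3
C2: 2C, 2H → 0 − 2 = -2
C3: 3C, 1H → 0 − 1 = -1
C4: 2C, 1O, 1I → 0 + 1 + 1 = +2
0 carbons meet the condition.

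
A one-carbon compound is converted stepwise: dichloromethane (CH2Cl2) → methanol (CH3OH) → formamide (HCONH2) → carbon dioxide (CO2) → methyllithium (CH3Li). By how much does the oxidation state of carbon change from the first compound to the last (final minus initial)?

Carbon oxidation states along the series — dichloromethane: 0, methanol: -2, formamide: +2, carbon dioxide: +4, methyllithium: -4.
Net change = -4 − (0) = -4.

-4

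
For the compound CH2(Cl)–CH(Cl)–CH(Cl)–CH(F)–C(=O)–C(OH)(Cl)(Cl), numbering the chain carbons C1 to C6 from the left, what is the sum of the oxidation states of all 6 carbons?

Tallying each carbon's bonds:
C1: 1C, 2H, 1Cl → 0 − 2 + 1 = -1
C2: 2C, 1H, 1Cl → 0 − 1 + 1 = 0
C3: 2C, 1H, 1Cl → 0 − 1 + 1 = 0
C4: 2C, 1H, 1F → 0 − 1 + 1 = 0
C5: 2C, 2O → 0 + 2 = +2
C6: 1C, 1O, 2Cl → 0 + 1 + 2 = +3
Sum = -1 + 0 + 0 + 0 + 2 + 3 = +4.

+4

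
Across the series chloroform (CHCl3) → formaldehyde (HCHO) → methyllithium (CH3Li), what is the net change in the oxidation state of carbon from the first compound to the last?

-6

Carbon oxidation states along the series — chloroform: +2, formaldehyde: 0, methyllithium: -4.
Net change = -4 − (+2) = -6.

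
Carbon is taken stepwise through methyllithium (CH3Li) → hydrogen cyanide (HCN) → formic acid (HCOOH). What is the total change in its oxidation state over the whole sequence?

Carbon oxidation states along the series — methyllithium: -4, hydrogen cyanide: +2, formic acid: +2.
Net change = +2 − (-4) = +6.

+6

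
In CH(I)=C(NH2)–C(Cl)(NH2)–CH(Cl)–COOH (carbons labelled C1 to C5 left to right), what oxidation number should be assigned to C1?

0

C1 has a double bond to C (2×0 = 0), one bond to H (-1), one bond to I (+1).
Oxidation state = 0 − 1 + 1 = 0.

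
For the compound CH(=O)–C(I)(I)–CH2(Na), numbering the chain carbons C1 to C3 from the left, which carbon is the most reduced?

C3

Tallying each carbon's bonds:
C1: 1C, 1H, 2O → 0 − 1 + 2 = +1
C2: 2C, 2I → 0 + 2 = +2
C3: 1C, 2H, 1Na → 0 − 2 − 1 = -3
The most reduced carbon is C3 at -3.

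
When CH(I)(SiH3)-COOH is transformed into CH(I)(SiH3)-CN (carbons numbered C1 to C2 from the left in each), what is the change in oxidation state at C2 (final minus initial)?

Before: C2 has 1 bond to C, 3 bonds to O → oxidation state +3.
After: C2 has 1 bond to C, 3 bonds to N → oxidation state +3.
Δ = +3 − (+3) = 0, so no net redox change at C2.

0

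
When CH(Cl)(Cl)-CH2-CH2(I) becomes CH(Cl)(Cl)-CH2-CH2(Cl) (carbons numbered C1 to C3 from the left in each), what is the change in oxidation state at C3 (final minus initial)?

Before: C3 has 1 bond to C, 2 bonds to H, 1 bond to I → oxidation state -1.
After: C3 has 1 bond to C, 2 bonds to H, 1 bond to Cl → oxidation state -1.
Δ = -1 − (-1) = 0, so no net redox change at C3.

0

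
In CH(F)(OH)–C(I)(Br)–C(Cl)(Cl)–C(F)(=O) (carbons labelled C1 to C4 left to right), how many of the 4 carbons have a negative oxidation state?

0

Bonds to more-electronegative neighbours contribute +1 each, bonds to H or metals contribute −1 each, and C–C bonds contribute 0. Tallying each carbon:
C1: 1C, 1H, 1O, 1F → 0 − 1 + 1 + 1 = +1
C2: 2C, 1Br, 1I → 0 + 1 + 1 = +2
C3: 2C, 2Cl → 0 + 2 = +2
C4: 1C, 2O, 1F → 0 + 2 + 1 = +3
0 carbons meet the condition.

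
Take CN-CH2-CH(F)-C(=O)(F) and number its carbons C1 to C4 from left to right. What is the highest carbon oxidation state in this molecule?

Tallying each carbon's bonds:
C1: 1C, 3N → 0 + 3 = +3
C2: 2C, 2H → 0 − 2 = -2
C3: 2C, 1H, 1F → 0 − 1 + 1 = 0
C4: 1C, 2O, 1F → 0 + 2 + 1 = +3
The highest value is +3.

+3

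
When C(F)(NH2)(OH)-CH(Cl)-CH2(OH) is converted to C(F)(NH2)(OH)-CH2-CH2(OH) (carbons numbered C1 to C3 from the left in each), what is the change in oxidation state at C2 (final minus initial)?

-2

Before: C2 has 2 bonds to C, 1 bond to H, 1 bond to Cl → oxidation state 0.
After: C2 has 2 bonds to C, 2 bonds to H → oxidation state -2.
Δ = -2 − (0) = -2, so this is a reduction at C2.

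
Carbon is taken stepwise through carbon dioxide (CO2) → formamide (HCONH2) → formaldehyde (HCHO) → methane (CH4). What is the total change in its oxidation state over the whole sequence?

-8

Carbon oxidation states along the series — carbon dioxide: +4, formamide: +2, formaldehyde: 0, methane: -4.
Net change = -4 − (+4) = -8.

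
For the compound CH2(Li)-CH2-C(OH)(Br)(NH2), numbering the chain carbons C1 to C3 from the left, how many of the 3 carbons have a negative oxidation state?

2

Bonds to more-electronegative neighbours contribute +1 each, bonds to H or metals contribute −1 each, and C–C bonds contribute 0. Tallying each carbon:
C1: 1C, 2H, 1Li → 0 − 2 − 1 = -3
C2: 2C, 2H → 0 − 2 = -2
C3: 1C, 1O, 1N, 1Br → 0 + 1 + 1 + 1 = +3
2 carbons (C1, C2) meet the condition.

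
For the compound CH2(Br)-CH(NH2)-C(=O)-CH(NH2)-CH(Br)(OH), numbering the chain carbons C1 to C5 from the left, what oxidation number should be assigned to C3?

Each bond to a more electronegative atom (O, N, halogen) counts +1, each bond to a less electronegative atom (H, metal, B, Si) counts −1, and each C–C bond counts 0.
C3 has one bond to C (0), one bond to C (0), a double bond to O (2×+1 = +2).
Oxidation state = 0 + 0 + 2 = +2.

+2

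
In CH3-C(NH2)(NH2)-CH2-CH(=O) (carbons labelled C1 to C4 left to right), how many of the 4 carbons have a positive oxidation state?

Each bond to a more electronegative atom (O, N, halogen) counts +1, each bond to a less electronegative atom (H, metal, B, Si) counts −1, and each C–C bond counts 0. Tallying each carbon:
C1: 1C, 3H → 0 − 3 = -3
C2: 2C, 2N → 0 + 2 = +2
C3: 2C, 2H → 0 − 2 = -2
C4: 1C, 1H, 2O → 0 − 1 + 2 = +1
2 carbons (C2, C4) meet the condition.

2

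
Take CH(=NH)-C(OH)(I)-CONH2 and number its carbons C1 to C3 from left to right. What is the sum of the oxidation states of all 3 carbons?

+6

Assign +1 per bond to O/N/halogen, −1 per bond to H or an electropositive element, and 0 per bond to carbon. Tallying each carbon:
C1: 1C, 1H, 2N → 0 − 1 + 2 = +1
C2: 2C, 1O, 1I → 0 + 1 + 1 = +2
C3: 1C, 2O, 1N → 0 + 2 + 1 = +3
Sum = +1 + 2 + 3 = +6.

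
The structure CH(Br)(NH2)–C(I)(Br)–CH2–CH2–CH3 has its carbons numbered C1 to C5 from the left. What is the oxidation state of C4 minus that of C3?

0

C4: 2C, 2H → 0 − 2 = -2
C3: 2C, 2H → 0 − 2 = -2
Difference: -2 − (-2) = 0.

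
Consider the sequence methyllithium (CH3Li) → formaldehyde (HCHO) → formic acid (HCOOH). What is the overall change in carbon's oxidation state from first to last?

+6

Carbon oxidation states along the series — methyllithium: -4, formaldehyde: 0, formic acid: +2.
Net change = +2 − (-4) = +6.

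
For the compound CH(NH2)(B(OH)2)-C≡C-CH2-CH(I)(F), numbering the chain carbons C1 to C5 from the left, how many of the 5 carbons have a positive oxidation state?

Each bond to a more electronegative atom (O, N, halogen) counts +1, each bond to a less electronegative atom (H, metal, B, Si) counts −1, and each C–C bond counts 0. Tallying each carbon:
C1: 1C, 1H, 1N, 1B → 0 − 1 + 1 − 1 = -1
C2: 4C → 0 = 0
C3: 4C → 0 = 0
C4: 2C, 2H → 0 − 2 = -2
C5: 1C, 1H, 1F, 1I → 0 − 1 + 1 + 1 = +1
1 carbon (C5) meets the condition.

1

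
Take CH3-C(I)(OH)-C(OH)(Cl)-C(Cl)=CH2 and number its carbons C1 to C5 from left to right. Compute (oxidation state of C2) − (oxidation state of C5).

C2: 2C, 1O, 1I → 0 + 1 + 1 = +2
C5: 2C, 2H → 0 − 2 = -2
Difference: +2 − (-2) = +4.

+4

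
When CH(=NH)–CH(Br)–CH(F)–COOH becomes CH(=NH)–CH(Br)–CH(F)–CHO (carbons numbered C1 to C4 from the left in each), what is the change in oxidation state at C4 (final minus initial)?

Before: C4 has 1 bond to C, 3 bonds to O → oxidation state +3.
After: C4 has 1 bond to C, 1 bond to H, 2 bonds to O → oxidation state +1.
Δ = +1 − (+3) = -2, so this is a reduction at C4.

-2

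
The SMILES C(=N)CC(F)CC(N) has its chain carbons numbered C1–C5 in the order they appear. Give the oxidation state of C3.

0

Bonds to more-electronegative neighbours contribute +1 each, bonds to H or metals contribute −1 each, and C–C bonds contribute 0.
C3 has one bond to C (0), one bond to C (0), one bond to F (+1), one bond to H (-1).
Oxidation state = 0 + 0 + 1 − 1 = 0.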